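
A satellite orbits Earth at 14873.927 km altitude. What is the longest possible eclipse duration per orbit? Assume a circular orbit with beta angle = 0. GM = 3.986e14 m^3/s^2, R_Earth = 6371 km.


r = 21244.9270 km
T = 513.6211 min
Eclipse fraction = arcsin(R_E/r)/pi = arcsin(6371.0000/21244.9270)/pi
= arcsin(0.2998834)/pi = 0.09694776
Eclipse duration = 0.09694776 * 513.6211 = 49.7944 min

49.7944 minutes


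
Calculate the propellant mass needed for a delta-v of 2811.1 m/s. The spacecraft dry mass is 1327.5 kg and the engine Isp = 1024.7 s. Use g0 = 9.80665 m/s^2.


ve = Isp * g0 = 1024.7 * 9.80665 = 10048.874255 m/s
mass ratio = exp(dv/ve) = exp(2811.1/10048.874255) = 1.32278952
m_prop = m_dry * (mr - 1) = 1327.5 * (1.32278952 - 1)
m_prop = 428.5031 kg

428.5031 kg


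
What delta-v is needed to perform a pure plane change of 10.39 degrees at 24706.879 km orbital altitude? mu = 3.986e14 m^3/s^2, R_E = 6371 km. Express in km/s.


r = 31077.8790 km = 3.1077879e+07 m
V = sqrt(mu/r) = 3581.3186 m/s
di = 10.39 deg = 0.1813397 rad
dV = 2*V*sin(di/2) = 2*3581.3186*sin(0.09066985)
dV = 648.5458 m/s = 0.6485458 km/s

0.6485 km/s


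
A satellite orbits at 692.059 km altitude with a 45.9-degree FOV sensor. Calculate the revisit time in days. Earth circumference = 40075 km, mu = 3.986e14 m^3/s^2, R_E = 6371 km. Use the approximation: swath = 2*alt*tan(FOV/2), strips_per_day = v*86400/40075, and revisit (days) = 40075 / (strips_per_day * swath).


swath = 2*692.059*tan(0.4005531) = 586.0983 km
v = sqrt(mu/r) = 7512.2880 m/s = 7.5123 km/s
strips/day = v*86400/40075 = 7.5123*86400/40075 = 16.1962
coverage/day = strips * swath = 16.1962 * 586.0983 = 9492.5495 km
revisit = 40075 / 9492.5495 = 4.2217 days

4.2217 days


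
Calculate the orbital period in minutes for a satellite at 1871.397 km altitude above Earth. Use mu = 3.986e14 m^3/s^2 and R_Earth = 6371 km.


r = 8242.3970 km = 8.242397e+06 m
T = 2*pi*sqrt(r^3/mu) = 2*pi*sqrt(5.5996462e+20 / 3.986e14)
T = 7447.1742 s = 124.1196 min

124.1196 minutes


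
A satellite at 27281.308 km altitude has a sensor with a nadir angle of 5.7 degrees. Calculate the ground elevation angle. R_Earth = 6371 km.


r = R_E + alt = 33652.3080 km
Law of sines in the satellite / Earth-center / ground-point triangle:
  sin(nadir)/R_E = sin(90 + el)/r  =>  cos(el) = (r/R_E)*sin(nadir)
cos(el) = (33652.3080 / 6371.0000) * sin(5.7 deg) = 0.5246176
el = arccos(0.5246176) = 58.3575 deg
(Earth-central angle = 90 - nadir - el = 25.9425 deg)

58.3575 degrees


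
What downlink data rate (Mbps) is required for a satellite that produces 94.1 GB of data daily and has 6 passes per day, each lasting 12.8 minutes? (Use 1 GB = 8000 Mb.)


total contact time = 6 * 12.8 * 60 = 4608.0000 s
data = 94.1 GB = 752800.0000 Mb
rate = 752800.0000 / 4608.0000 = 163.3681 Mbps

163.3681 Mbps


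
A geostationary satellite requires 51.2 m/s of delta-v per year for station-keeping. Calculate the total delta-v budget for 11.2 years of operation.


dV = rate * years = 51.2 * 11.2
dV = 573.4400 m/s

573.4400 m/s


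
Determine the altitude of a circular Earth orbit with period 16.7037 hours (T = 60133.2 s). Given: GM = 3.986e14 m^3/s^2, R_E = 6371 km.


T = 60133.2 s
r = (mu*T^2/(4*pi^2))^(1/3) = (3.986e14 * 60133.2^2 / (4*pi^2))^(1/3)
r = 3.3174323e+07 m = 33174.3225 km
alt = r - R_E = 33174.3225 - 6371 = 26803.3225 km

26803.3225 km


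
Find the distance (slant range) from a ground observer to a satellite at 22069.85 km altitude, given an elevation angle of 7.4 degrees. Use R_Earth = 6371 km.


h = 22069.85 km, el = 7.4 deg
d = -R_E*sin(el) + sqrt((R_E*sin(el))^2 + 2*R_E*h + h^2)
d = -6371.0000*sin(0.1291544) + sqrt((6371.0000*0.1287956)^2 + 2*6371.0000*22069.85 + 22069.85^2)
d = 26909.6726 km

26909.6726 km


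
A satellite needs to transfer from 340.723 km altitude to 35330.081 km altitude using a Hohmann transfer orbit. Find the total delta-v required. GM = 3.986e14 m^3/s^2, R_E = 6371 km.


r1 = 6711.7230 km = 6.711723e+06 m
r2 = 41701.0810 km = 4.1701081e+07 m
dv1 = sqrt(mu/r1)*(sqrt(2*r2/(r1+r2)) - 1) = 2408.4653 m/s
dv2 = sqrt(mu/r2)*(1 - sqrt(2*r1/(r1+r2))) = 1463.7114 m/s
total dv = |dv1| + |dv2| = 2408.4653 + 1463.7114 = 3872.1767 m/s = 3.8722 km/s

3.8722 km/s


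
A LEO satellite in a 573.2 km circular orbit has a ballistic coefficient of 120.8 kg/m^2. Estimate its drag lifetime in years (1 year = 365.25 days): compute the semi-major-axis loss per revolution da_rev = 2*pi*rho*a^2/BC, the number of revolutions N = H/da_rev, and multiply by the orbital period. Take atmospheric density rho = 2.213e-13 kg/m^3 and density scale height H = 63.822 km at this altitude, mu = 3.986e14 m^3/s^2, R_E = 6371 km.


a = R_E + alt = 6944.2000 km = 6.9442e+06 m
da_rev = 2*pi*rho*a^2/BC = 2*pi*2.213e-13*(6.9442e+06)^2/120.8 = 0.55505854 m per revolution
N = H/da_rev = 63822.0000 m / 0.55505854 m = 114982.4665 revolutions
P = 2*pi*sqrt(a^3/mu) = 5758.9665 s
lifetime = N*P = 114982.4665 * 5758.9665 = 6.6218017e+08 s = 7664.1224 days
years = 7664.1224 / 365.25 = 20.9832 years

20.9832 years


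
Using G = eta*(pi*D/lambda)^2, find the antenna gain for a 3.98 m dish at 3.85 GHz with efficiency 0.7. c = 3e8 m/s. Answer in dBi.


lambda = c/f = 3e8 / 3.85e+09 = 0.07792208 m
G = eta*(pi*D/lambda)^2 = 0.7*(pi*3.98/0.07792208)^2
G = 18023.6556 (linear)
G = 10*log10(18023.6556) = 42.5584 dBi

42.5584 dBi


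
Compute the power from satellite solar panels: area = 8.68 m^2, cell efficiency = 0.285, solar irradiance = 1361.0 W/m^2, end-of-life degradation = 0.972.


P = area * eta * S * degradation
P = 8.68 * 0.285 * 1361.0 * 0.972
P = 3272.5702 W

3272.5702 W


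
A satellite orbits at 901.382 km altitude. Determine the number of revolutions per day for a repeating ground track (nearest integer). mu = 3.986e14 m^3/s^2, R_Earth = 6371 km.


r = 7.272382e+06 m
T = 2*pi*sqrt(r^3/mu) = 6172.0047 s = 102.8667 min
revs/day = 1440 / 102.8667 = 13.9987
Rounded: 14 revolutions per day

14 revolutions per day


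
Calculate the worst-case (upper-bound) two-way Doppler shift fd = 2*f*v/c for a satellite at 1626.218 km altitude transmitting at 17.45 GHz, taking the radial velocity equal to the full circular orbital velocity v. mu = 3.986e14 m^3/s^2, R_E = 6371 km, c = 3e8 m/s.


r = 7.997218e+06 m
v = sqrt(mu/r) = 7059.9102 m/s (worst-case radial velocity)
f = 17.45 GHz = 1.745e+10 Hz
fd = 2*f*v/c = 2*1.745e+10*7059.9102/3.0e+08
fd = 821302.8919 Hz

821302.8919 Hz


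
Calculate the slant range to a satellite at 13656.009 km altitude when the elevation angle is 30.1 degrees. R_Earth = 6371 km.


h = 13656.009 km, el = 30.1 deg
d = -R_E*sin(el) + sqrt((R_E*sin(el))^2 + 2*R_E*h + h^2)
d = -6371.0000*sin(0.5253441) + sqrt((6371.0000*0.5015107)^2 + 2*6371.0000*13656.009 + 13656.009^2)
d = 16058.4532 km

16058.4532 km


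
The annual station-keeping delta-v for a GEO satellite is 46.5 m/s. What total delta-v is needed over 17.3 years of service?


dV = rate * years = 46.5 * 17.3
dV = 804.4500 m/s

804.4500 m/s


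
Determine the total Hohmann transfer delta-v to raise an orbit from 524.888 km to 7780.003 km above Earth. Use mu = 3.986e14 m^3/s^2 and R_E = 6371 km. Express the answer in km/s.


r1 = 6895.8880 km = 6.895888e+06 m
r2 = 14151.0030 km = 1.4151003e+07 m
dv1 = sqrt(mu/r1)*(sqrt(2*r2/(r1+r2)) - 1) = 1213.5373 m/s
dv2 = sqrt(mu/r2)*(1 - sqrt(2*r1/(r1+r2))) = 1011.0511 m/s
total dv = |dv1| + |dv2| = 1213.5373 + 1011.0511 = 2224.5884 m/s = 2.2246 km/s

2.2246 km/s


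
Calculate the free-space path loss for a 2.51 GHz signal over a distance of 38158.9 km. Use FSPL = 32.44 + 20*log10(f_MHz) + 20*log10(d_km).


f = 2.51 GHz = 2510.0000 MHz
d = 38158.9 km
FSPL = 32.44 + 20*log10(2510.0000) + 20*log10(38158.9)
FSPL = 32.44 + 67.9935 + 91.6319
FSPL = 192.0654 dB

192.0654 dB


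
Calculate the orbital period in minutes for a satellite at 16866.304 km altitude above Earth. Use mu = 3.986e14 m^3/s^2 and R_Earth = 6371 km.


r = 23237.3040 km = 2.3237304e+07 m
T = 2*pi*sqrt(r^3/mu) = 2*pi*sqrt(1.25475e+22 / 3.986e14)
T = 35252.4926 s = 587.5415 min

587.5415 minutes


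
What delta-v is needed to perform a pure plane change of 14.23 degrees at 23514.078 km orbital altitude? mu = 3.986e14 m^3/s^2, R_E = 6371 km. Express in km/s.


r = 29885.0780 km = 2.9885078e+07 m
V = sqrt(mu/r) = 3652.0898 m/s
di = 14.23 deg = 0.2483604 rad
dV = 2*V*sin(di/2) = 2*3652.0898*sin(0.1241802)
dV = 904.7049 m/s = 0.9047049 km/s

0.9047 km/s


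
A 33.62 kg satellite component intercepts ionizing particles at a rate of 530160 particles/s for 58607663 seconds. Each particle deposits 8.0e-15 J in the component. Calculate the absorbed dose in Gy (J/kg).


Total energy deposited = rate * time * E_per
  = 530160 * 58607663 * 8.0e-15 = 0.2485715 J
Dose = E_total / mass = 0.2485715 / 33.62
Dose = 0.007393561 Gy

0.0074 Gy


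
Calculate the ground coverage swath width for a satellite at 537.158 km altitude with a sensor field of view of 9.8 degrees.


FOV = 9.8 deg = 0.1710423 rad
swath = 2 * alt * tan(FOV/2) = 2 * 537.158 * tan(0.08552113)
swath = 2 * 537.158 * 0.08573024
swath = 92.1014 km

92.1014 km


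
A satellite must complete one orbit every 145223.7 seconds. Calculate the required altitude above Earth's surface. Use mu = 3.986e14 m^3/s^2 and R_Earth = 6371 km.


T = 145223.7 s
r = (mu*T^2/(4*pi^2))^(1/3) = (3.986e14 * 145223.7^2 / (4*pi^2))^(1/3)
r = 5.9715103e+07 m = 59715.1028 km
alt = r - R_E = 59715.1028 - 6371 = 53344.1028 km

53344.1028 km


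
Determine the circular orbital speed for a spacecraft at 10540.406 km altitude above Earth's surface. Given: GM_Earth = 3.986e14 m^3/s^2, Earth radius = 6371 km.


r = R_E + alt = 6371.0 + 10540.406 = 16911.4060 km = 1.6911406e+07 m
v = sqrt(mu/r) = sqrt(3.986e14 / 1.6911406e+07) = 4854.8832 m/s = 4.8549 km/s

4.8549 km/s


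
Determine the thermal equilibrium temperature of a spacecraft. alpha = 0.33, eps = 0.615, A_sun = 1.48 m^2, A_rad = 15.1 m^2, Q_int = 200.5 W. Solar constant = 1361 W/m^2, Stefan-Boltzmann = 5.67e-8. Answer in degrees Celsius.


Numerator = alpha*S*A_sun + Q_int = 0.33*1361*1.48 + 200.5 = 865.2124 W
Denominator = eps*sigma*A_rad = 0.615*5.67e-8*15.1 = 5.2654455e-07 W/K^4
T^4 = 1.6431894e+09 K^4
T = 201.3362 K = -71.8138 C

-71.8138 degrees Celsius


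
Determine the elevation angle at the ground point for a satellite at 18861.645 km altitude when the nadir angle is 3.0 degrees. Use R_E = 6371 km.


r = R_E + alt = 25232.6450 km
Law of sines in the satellite / Earth-center / ground-point triangle:
  sin(nadir)/R_E = sin(90 + el)/r  =>  cos(el) = (r/R_E)*sin(nadir)
cos(el) = (25232.6450 / 6371.0000) * sin(3.0 deg) = 0.207279
el = arccos(0.207279) = 78.0371 deg
(Earth-central angle = 90 - nadir - el = 8.9629 deg)

78.0371 degrees


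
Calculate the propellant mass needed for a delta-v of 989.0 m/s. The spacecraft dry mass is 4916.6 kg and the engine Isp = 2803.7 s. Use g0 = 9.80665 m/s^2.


ve = Isp * g0 = 2803.7 * 9.80665 = 27494.904605 m/s
mass ratio = exp(dv/ve) = exp(989.0/27494.904605) = 1.03662506
m_prop = m_dry * (mr - 1) = 4916.6 * (1.03662506 - 1)
m_prop = 180.0708 kg

180.0708 kg


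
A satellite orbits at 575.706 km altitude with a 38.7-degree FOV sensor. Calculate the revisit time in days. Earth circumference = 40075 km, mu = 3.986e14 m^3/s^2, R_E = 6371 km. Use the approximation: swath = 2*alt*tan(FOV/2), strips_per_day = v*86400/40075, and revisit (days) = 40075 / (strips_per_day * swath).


swath = 2*575.706*tan(0.3377212) = 404.3471 km
v = sqrt(mu/r) = 7574.9398 m/s = 7.5749 km/s
strips/day = v*86400/40075 = 7.5749*86400/40075 = 16.3312
coverage/day = strips * swath = 16.3312 * 404.3471 = 6603.4934 km
revisit = 40075 / 6603.4934 = 6.0688 days

6.0688 days


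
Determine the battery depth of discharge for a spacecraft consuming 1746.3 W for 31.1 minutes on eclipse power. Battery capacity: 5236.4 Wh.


E_used = P * t / 60 = 1746.3 * 31.1 / 60 = 905.1655 Wh
DOD = E_used / E_total * 100 = 905.1655 / 5236.4 * 100
DOD = 17.2860 %

17.2860 %


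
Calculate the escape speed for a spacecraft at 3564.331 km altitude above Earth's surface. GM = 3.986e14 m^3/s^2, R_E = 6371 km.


r = 6371.0 + 3564.331 = 9935.3310 km = 9.935331e+06 m
v_esc = sqrt(2*mu/r) = sqrt(2*3.986e14 / 9.935331e+06)
v_esc = 8957.6167 m/s = 8.9576 km/s

8.9576 km/s


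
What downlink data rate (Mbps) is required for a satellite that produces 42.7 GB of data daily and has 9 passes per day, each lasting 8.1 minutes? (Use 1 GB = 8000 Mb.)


total contact time = 9 * 8.1 * 60 = 4374.0000 s
data = 42.7 GB = 341600.0000 Mb
rate = 341600.0000 / 4374.0000 = 78.0979 Mbps

78.0979 Mbps


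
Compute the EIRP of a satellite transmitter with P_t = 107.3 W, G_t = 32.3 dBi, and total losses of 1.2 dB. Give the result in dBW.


Pt = 107.3 W = 20.3060 dBW
EIRP = Pt_dBW + Gt - losses = 20.3060 + 32.3 - 1.2 = 51.4060 dBW

51.4060 dBW


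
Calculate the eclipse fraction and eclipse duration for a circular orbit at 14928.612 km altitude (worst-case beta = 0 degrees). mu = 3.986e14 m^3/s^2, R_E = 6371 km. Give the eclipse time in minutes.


r = 21299.6120 km
T = 515.6055 min
Eclipse fraction = arcsin(R_E/r)/pi = arcsin(6371.0000/21299.6120)/pi
= arcsin(0.2991134)/pi = 0.0966909
Eclipse duration = 0.0966909 * 515.6055 = 49.8544 min

49.8544 minutes


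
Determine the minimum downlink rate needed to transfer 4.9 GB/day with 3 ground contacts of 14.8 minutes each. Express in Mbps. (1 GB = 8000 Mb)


total contact time = 3 * 14.8 * 60 = 2664.0000 s
data = 4.9 GB = 39200.0000 Mb
rate = 39200.0000 / 2664.0000 = 14.7147 Mbps

14.7147 Mbps


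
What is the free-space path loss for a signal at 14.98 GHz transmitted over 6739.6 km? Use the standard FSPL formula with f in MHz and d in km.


f = 14.98 GHz = 14980.0000 MHz
d = 6739.6 km
FSPL = 32.44 + 20*log10(14980.0000) + 20*log10(6739.6)
FSPL = 32.44 + 83.5102 + 76.5727
FSPL = 192.5229 dB

192.5229 dB


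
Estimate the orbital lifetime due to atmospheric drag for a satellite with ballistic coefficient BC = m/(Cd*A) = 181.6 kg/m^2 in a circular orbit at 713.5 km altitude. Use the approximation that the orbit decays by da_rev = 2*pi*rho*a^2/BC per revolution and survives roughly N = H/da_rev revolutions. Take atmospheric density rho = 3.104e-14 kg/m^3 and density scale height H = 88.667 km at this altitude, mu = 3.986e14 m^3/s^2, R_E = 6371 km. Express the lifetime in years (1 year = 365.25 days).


a = R_E + alt = 7084.5000 km = 7.0845e+06 m
da_rev = 2*pi*rho*a^2/BC = 2*pi*3.104e-14*(7.0845e+06)^2/181.6 = 0.0539019089 m per revolution
N = H/da_rev = 88667.0000 m / 0.0539019089 m = 1.6449696e+06 revolutions
P = 2*pi*sqrt(a^3/mu) = 5934.3756 s
lifetime = N*P = 1.6449696e+06 * 5934.3756 = 9.7618672e+09 s = 112984.5745 days
years = 112984.5745 / 365.25 = 309.3349 years

309.3349 years


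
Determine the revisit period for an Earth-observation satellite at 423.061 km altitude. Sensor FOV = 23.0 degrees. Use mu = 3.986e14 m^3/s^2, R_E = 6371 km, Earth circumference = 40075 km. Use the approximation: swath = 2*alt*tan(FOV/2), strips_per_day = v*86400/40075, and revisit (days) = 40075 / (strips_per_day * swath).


swath = 2*423.061*tan(0.2007129) = 172.1455 km
v = sqrt(mu/r) = 7659.5618 m/s = 7.6596 km/s
strips/day = v*86400/40075 = 7.6596*86400/40075 = 16.5137
coverage/day = strips * swath = 16.5137 * 172.1455 = 2842.7569 km
revisit = 40075 / 2842.7569 = 14.0972 days

14.0972 days


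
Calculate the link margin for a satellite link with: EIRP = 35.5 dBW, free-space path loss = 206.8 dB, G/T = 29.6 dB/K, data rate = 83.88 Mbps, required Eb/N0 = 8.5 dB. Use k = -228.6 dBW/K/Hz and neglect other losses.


C/N0 = EIRP - FSPL + G/T - k = 35.5 - 206.8 + 29.6 - (-228.6)
C/N0 = 86.9000 dB-Hz
R_b = 83.88 Mbps = 8.388e+07 bps -> 10*log10(R_b) = 79.2366 dB-Hz
Eb/N0 = C/N0 - 10*log10(R_b) = 86.9000 - 79.2366 = 7.6634 dB
Margin = Eb/N0 - Eb/N0_req = 7.6634 - 8.5 = -0.8365842 dB (negative margin: link does not close)

-0.8366 dB


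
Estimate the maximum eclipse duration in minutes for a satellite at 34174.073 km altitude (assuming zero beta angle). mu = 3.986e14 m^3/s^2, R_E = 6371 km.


r = 40545.0730 km
T = 1354.1510 min
Eclipse fraction = arcsin(R_E/r)/pi = arcsin(6371.0000/40545.0730)/pi
= arcsin(0.1571338)/pi = 0.05022538
Eclipse duration = 0.05022538 * 1354.1510 = 68.0128 min

68.0128 minutes


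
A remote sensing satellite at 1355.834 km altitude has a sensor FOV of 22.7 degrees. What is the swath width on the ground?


FOV = 22.7 deg = 0.3961897 rad
swath = 2 * alt * tan(FOV/2) = 2 * 1355.834 * tan(0.1980949)
swath = 2 * 1355.834 * 0.2007274
swath = 544.3060 km

544.3060 km


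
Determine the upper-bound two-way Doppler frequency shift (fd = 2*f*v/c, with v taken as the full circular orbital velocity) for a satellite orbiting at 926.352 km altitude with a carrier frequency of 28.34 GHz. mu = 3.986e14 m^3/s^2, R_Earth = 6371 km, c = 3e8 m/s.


r = 7.297352e+06 m
v = sqrt(mu/r) = 7390.7072 m/s (worst-case radial velocity)
f = 28.34 GHz = 2.834e+10 Hz
fd = 2*f*v/c = 2*2.834e+10*7390.7072/3.0e+08
fd = 1.396351e+06 Hz

1.3964e+06 Hz


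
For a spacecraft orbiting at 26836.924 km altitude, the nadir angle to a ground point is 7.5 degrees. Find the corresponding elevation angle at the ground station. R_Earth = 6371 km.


r = R_E + alt = 33207.9240 km
Law of sines in the satellite / Earth-center / ground-point triangle:
  sin(nadir)/R_E = sin(90 + el)/r  =>  cos(el) = (r/R_E)*sin(nadir)
cos(el) = (33207.9240 / 6371.0000) * sin(7.5 deg) = 0.6803491
el = arccos(0.6803491) = 47.1291 deg
(Earth-central angle = 90 - nadir - el = 35.3709 deg)

47.1291 degrees


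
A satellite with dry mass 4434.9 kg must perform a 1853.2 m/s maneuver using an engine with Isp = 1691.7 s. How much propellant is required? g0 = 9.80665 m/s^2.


ve = Isp * g0 = 1691.7 * 9.80665 = 16589.909805 m/s
mass ratio = exp(dv/ve) = exp(1853.2/16589.909805) = 1.11818457
m_prop = m_dry * (mr - 1) = 4434.9 * (1.11818457 - 1)
m_prop = 524.1368 kg

524.1368 kg


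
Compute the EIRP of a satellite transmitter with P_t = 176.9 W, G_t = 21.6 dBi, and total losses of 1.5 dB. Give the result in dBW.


Pt = 176.9 W = 22.4773 dBW
EIRP = Pt_dBW + Gt - losses = 22.4773 + 21.6 - 1.5 = 42.5773 dBW

42.5773 dBW


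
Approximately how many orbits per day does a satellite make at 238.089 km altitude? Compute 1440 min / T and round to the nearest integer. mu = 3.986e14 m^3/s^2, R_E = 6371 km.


r = 6.609089e+06 m
T = 2*pi*sqrt(r^3/mu) = 5347.1654 s = 89.1194 min
revs/day = 1440 / 89.1194 = 16.1581
Rounded: 16 revolutions per day

16 revolutions per day


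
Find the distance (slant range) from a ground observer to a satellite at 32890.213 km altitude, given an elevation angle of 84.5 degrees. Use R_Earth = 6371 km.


h = 32890.213 km, el = 84.5 deg
d = -R_E*sin(el) + sqrt((R_E*sin(el))^2 + 2*R_E*h + h^2)
d = -6371.0000*sin(1.4748) + sqrt((6371.0000*0.9953962)^2 + 2*6371.0000*32890.213 + 32890.213^2)
d = 32914.7949 km

32914.7949 km


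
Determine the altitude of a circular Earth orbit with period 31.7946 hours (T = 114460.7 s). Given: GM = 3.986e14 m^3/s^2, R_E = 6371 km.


T = 114460.7 s
r = (mu*T^2/(4*pi^2))^(1/3) = (3.986e14 * 114460.7^2 / (4*pi^2))^(1/3)
r = 5.095226e+07 m = 50952.2599 km
alt = r - R_E = 50952.2599 - 6371 = 44581.2599 km

44581.2599 km


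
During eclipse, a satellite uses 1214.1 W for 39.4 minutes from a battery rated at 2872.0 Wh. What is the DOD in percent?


E_used = P * t / 60 = 1214.1 * 39.4 / 60 = 797.2590 Wh
DOD = E_used / E_total * 100 = 797.2590 / 2872.0 * 100
DOD = 27.7597 %

27.7597 %


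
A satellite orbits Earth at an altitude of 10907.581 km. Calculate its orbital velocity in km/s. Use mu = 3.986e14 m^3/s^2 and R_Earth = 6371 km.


r = R_E + alt = 6371.0 + 10907.581 = 17278.5810 km = 1.7278581e+07 m
v = sqrt(mu/r) = sqrt(3.986e14 / 1.7278581e+07) = 4803.0224 m/s = 4.8030 km/s

4.8030 km/s


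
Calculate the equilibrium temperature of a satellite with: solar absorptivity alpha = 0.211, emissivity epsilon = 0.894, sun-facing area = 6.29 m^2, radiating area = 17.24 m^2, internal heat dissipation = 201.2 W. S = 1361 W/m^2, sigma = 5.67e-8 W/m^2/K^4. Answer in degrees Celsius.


Numerator = alpha*S*A_sun + Q_int = 0.211*1361*6.29 + 201.2 = 2007.5056 W
Denominator = eps*sigma*A_rad = 0.894*5.67e-8*17.24 = 8.7389215e-07 W/K^4
T^4 = 2.2972006e+09 K^4
T = 218.9272 K = -54.2228 C

-54.2228 degrees Celsius


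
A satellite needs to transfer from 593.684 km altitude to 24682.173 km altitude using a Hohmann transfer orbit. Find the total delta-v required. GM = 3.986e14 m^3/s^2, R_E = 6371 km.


r1 = 6964.6840 km = 6.964684e+06 m
r2 = 31053.1730 km = 3.1053173e+07 m
dv1 = sqrt(mu/r1)*(sqrt(2*r2/(r1+r2)) - 1) = 2104.0780 m/s
dv2 = sqrt(mu/r2)*(1 - sqrt(2*r1/(r1+r2))) = 1414.1026 m/s
total dv = |dv1| + |dv2| = 2104.0780 + 1414.1026 = 3518.1806 m/s = 3.5182 km/s

3.5182 km/s


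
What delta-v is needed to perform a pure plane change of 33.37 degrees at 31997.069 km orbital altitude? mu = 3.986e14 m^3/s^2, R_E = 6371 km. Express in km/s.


r = 38368.0690 km = 3.8368069e+07 m
V = sqrt(mu/r) = 3223.1734 m/s
di = 33.37 deg = 0.5824164 rad
dV = 2*V*sin(di/2) = 2*3223.1734*sin(0.2912082)
dV = 1850.8091 m/s = 1.8508 km/s

1.8508 km/s


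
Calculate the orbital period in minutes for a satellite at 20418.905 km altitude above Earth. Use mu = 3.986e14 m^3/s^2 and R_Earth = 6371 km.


r = 26789.9050 km = 2.6789905e+07 m
T = 2*pi*sqrt(r^3/mu) = 2*pi*sqrt(1.9227088e+22 / 3.986e14)
T = 43638.3159 s = 727.3053 min

727.3053 minutes


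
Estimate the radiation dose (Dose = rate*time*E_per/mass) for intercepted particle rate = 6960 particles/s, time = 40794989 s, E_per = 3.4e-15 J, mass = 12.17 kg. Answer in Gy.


Total energy deposited = rate * time * E_per
  = 6960 * 40794989 * 3.4e-15 = 9.6537262e-04 J
Dose = E_total / mass = 9.6537262e-04 / 12.17
Dose = 7.9323962e-05 Gy

7.9324e-05 Gy


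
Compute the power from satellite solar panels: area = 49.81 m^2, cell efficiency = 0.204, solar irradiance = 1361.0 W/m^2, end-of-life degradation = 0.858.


P = area * eta * S * degradation
P = 49.81 * 0.204 * 1361.0 * 0.858
P = 11865.6661 W

11865.6661 W


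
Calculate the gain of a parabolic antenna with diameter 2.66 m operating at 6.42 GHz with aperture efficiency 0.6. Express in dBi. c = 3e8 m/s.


lambda = c/f = 3e8 / 6.42e+09 = 0.04672897 m
G = eta*(pi*D/lambda)^2 = 0.6*(pi*2.66/0.04672897)^2
G = 19188.5349 (linear)
G = 10*log10(19188.5349) = 42.8304 dBi

42.8304 dBi


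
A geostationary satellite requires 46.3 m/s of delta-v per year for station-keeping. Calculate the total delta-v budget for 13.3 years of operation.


dV = rate * years = 46.3 * 13.3
dV = 615.7900 m/s

615.7900 m/s


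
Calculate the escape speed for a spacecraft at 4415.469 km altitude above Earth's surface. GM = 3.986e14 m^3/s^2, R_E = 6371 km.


r = 6371.0 + 4415.469 = 10786.4690 km = 1.0786469e+07 m
v_esc = sqrt(2*mu/r) = sqrt(2*3.986e14 / 1.0786469e+07)
v_esc = 8596.9420 m/s = 8.5969 km/s

8.5969 km/s


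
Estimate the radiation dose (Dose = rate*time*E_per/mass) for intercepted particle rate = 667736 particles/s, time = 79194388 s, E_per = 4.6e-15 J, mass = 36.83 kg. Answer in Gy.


Total energy deposited = rate * time * E_per
  = 667736 * 79194388 * 4.6e-15 = 0.2432523 J
Dose = E_total / mass = 0.2432523 / 36.83
Dose = 0.006604734 Gy

0.0066 Gy


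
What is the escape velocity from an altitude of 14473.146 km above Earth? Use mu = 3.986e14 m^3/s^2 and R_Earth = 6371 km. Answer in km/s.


r = 6371.0 + 14473.146 = 20844.1460 km = 2.0844146e+07 m
v_esc = sqrt(2*mu/r) = sqrt(2*3.986e14 / 2.0844146e+07)
v_esc = 6184.3148 m/s = 6.1843 km/s

6.1843 km/s


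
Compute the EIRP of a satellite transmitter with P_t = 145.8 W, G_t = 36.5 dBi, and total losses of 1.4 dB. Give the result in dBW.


Pt = 145.8 W = 21.6376 dBW
EIRP = Pt_dBW + Gt - losses = 21.6376 + 36.5 - 1.4 = 56.7376 dBW

56.7376 dBW


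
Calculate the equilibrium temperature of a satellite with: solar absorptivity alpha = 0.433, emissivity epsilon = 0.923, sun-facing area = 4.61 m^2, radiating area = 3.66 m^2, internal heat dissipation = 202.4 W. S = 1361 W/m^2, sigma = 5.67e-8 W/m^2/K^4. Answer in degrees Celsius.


Numerator = alpha*S*A_sun + Q_int = 0.433*1361*4.61 + 202.4 = 2919.1329 W
Denominator = eps*sigma*A_rad = 0.923*5.67e-8*3.66 = 1.9154281e-07 W/K^4
T^4 = 1.5240107e+10 K^4
T = 351.3557 K = 78.2057 C

78.2057 degrees Celsius


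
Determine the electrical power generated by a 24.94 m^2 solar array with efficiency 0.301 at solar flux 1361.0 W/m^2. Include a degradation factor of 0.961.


P = area * eta * S * degradation
P = 24.94 * 0.301 * 1361.0 * 0.961
P = 9818.4845 W

9818.4845 W


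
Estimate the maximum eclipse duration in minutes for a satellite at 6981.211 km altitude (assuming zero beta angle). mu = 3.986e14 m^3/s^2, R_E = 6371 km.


r = 13352.2110 km
T = 255.9115 min
Eclipse fraction = arcsin(R_E/r)/pi = arcsin(6371.0000/13352.2110)/pi
= arcsin(0.4771494)/pi = 0.15833
Eclipse duration = 0.15833 * 255.9115 = 40.5185 min

40.5185 minutes


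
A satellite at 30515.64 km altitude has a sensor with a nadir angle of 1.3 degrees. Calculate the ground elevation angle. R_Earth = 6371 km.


r = R_E + alt = 36886.6400 km
Law of sines in the satellite / Earth-center / ground-point triangle:
  sin(nadir)/R_E = sin(90 + el)/r  =>  cos(el) = (r/R_E)*sin(nadir)
cos(el) = (36886.6400 / 6371.0000) * sin(1.3 deg) = 0.1313545
el = arccos(0.1313545) = 82.4521 deg
(Earth-central angle = 90 - nadir - el = 6.2479 deg)

82.4521 degrees


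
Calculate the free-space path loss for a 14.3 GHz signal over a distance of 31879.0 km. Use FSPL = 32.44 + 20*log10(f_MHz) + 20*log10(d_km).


f = 14.3 GHz = 14300.0000 MHz
d = 31879.0 km
FSPL = 32.44 + 20*log10(14300.0000) + 20*log10(31879.0)
FSPL = 32.44 + 83.1067 + 90.0701
FSPL = 205.6168 dB

205.6168 dB


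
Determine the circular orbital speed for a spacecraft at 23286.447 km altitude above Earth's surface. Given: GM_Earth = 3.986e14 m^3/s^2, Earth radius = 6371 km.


r = R_E + alt = 6371.0 + 23286.447 = 29657.4470 km = 2.9657447e+07 m
v = sqrt(mu/r) = sqrt(3.986e14 / 2.9657447e+07) = 3666.0785 m/s = 3.6661 km/s

3.6661 km/s


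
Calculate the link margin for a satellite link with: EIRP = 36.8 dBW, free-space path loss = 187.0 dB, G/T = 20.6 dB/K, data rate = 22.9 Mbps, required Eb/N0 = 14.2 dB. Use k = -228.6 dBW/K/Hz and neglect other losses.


C/N0 = EIRP - FSPL + G/T - k = 36.8 - 187.0 + 20.6 - (-228.6)
C/N0 = 99.0000 dB-Hz
R_b = 22.9 Mbps = 2.29e+07 bps -> 10*log10(R_b) = 73.5984 dB-Hz
Eb/N0 = C/N0 - 10*log10(R_b) = 99.0000 - 73.5984 = 25.4016 dB
Margin = Eb/N0 - Eb/N0_req = 25.4016 - 14.2 = 11.2016 dB (link closes)

11.2016 dB


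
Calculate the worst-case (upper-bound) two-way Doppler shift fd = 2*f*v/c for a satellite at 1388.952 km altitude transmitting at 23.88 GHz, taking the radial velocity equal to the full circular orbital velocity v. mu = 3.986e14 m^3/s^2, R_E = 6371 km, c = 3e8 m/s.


r = 7.759952e+06 m
v = sqrt(mu/r) = 7167.0285 m/s (worst-case radial velocity)
f = 23.88 GHz = 2.388e+10 Hz
fd = 2*f*v/c = 2*2.388e+10*7167.0285/3.0e+08
fd = 1.1409909e+06 Hz

1.1410e+06 Hz


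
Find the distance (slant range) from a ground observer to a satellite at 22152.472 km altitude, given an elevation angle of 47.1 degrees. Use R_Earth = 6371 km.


h = 22152.472 km, el = 47.1 deg
d = -R_E*sin(el) + sqrt((R_E*sin(el))^2 + 2*R_E*h + h^2)
d = -6371.0000*sin(0.8220501) + sqrt((6371.0000*0.7325429)^2 + 2*6371.0000*22152.472 + 22152.472^2)
d = 23524.8118 km

23524.8118 km


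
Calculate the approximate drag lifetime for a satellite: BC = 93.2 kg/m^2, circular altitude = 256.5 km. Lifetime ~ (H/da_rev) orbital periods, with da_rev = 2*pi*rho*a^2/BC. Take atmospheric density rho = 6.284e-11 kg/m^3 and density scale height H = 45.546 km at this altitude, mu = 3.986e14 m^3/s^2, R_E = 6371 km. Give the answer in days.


a = R_E + alt = 6627.5000 km = 6.6275e+06 m
da_rev = 2*pi*rho*a^2/BC = 2*pi*6.284e-11*(6.6275e+06)^2/93.2 = 186.079960 m per revolution
N = H/da_rev = 45546.0000 m / 186.079960 m = 244.7657 revolutions
P = 2*pi*sqrt(a^3/mu) = 5369.5245 s
lifetime = N*P = 244.7657 * 5369.5245 = 1.3142757e+06 s = 15.2115 days

15.2115 days


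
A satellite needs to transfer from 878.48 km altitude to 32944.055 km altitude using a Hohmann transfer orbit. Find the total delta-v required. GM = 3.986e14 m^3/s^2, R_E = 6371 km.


r1 = 7249.4800 km = 7.24948e+06 m
r2 = 39315.0550 km = 3.9315055e+07 m
dv1 = sqrt(mu/r1)*(sqrt(2*r2/(r1+r2)) - 1) = 2220.6030 m/s
dv2 = sqrt(mu/r2)*(1 - sqrt(2*r1/(r1+r2))) = 1407.3533 m/s
total dv = |dv1| + |dv2| = 2220.6030 + 1407.3533 = 3627.9564 m/s = 3.6280 km/s

3.6280 km/s


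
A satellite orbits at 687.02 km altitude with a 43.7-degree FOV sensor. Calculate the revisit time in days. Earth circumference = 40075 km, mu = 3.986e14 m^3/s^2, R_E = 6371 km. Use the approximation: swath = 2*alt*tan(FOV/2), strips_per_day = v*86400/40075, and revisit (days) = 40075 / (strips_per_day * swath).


swath = 2*687.02*tan(0.3813544) = 550.9682 km
v = sqrt(mu/r) = 7514.9692 m/s = 7.5150 km/s
strips/day = v*86400/40075 = 7.5150*86400/40075 = 16.2020
coverage/day = strips * swath = 16.2020 * 550.9682 = 8926.7615 km
revisit = 40075 / 8926.7615 = 4.4893 days

4.4893 days


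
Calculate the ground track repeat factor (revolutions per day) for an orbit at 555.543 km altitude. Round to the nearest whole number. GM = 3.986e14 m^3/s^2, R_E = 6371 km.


r = 6.926543e+06 m
T = 2*pi*sqrt(r^3/mu) = 5737.0155 s = 95.6169 min
revs/day = 1440 / 95.6169 = 15.0601
Rounded: 15 revolutions per day

15 revolutions per day


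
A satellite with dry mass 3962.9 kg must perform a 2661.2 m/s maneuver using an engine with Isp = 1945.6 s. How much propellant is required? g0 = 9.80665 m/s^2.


ve = Isp * g0 = 1945.6 * 9.80665 = 19079.818240 m/s
mass ratio = exp(dv/ve) = exp(2661.2/19079.818240) = 1.14967262
m_prop = m_dry * (mr - 1) = 3962.9 * (1.14967262 - 1)
m_prop = 593.1376 kg

593.1376 kg


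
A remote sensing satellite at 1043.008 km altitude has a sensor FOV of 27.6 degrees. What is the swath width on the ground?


FOV = 27.6 deg = 0.4817109 rad
swath = 2 * alt * tan(FOV/2) = 2 * 1043.008 * tan(0.2408554)
swath = 2 * 1043.008 * 0.2456236
swath = 512.3747 km

512.3747 km


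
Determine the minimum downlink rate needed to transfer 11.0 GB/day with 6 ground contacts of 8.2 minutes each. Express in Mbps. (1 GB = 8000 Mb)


total contact time = 6 * 8.2 * 60 = 2952.0000 s
data = 11.0 GB = 88000.0000 Mb
rate = 88000.0000 / 2952.0000 = 29.8103 Mbps

29.8103 Mbps


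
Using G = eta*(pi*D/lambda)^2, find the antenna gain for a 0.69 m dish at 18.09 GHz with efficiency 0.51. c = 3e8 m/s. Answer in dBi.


lambda = c/f = 3e8 / 1.809e+10 = 0.01658375 m
G = eta*(pi*D/lambda)^2 = 0.51*(pi*0.69/0.01658375)^2
G = 8713.7025 (linear)
G = 10*log10(8713.7025) = 39.4020 dBi

39.4020 dBi


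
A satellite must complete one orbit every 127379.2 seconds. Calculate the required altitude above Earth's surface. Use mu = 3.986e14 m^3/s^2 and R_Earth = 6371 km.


T = 127379.2 s
r = (mu*T^2/(4*pi^2))^(1/3) = (3.986e14 * 127379.2^2 / (4*pi^2))^(1/3)
r = 5.4717326e+07 m = 54717.3258 km
alt = r - R_E = 54717.3258 - 6371 = 48346.3258 km

48346.3258 km


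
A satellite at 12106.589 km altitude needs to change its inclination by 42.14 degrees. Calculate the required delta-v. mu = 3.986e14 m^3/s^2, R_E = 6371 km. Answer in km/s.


r = 18477.5890 km = 1.8477589e+07 m
V = sqrt(mu/r) = 4644.5752 m/s
di = 42.14 deg = 0.7354817 rad
dV = 2*V*sin(di/2) = 2*4644.5752*sin(0.3677409)
dV = 3339.5263 m/s = 3.3395 km/s

3.3395 km/s


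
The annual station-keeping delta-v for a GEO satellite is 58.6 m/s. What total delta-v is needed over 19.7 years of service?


dV = rate * years = 58.6 * 19.7
dV = 1154.4200 m/s

1154.4200 m/s


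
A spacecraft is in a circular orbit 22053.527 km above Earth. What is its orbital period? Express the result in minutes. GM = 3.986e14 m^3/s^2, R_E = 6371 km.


r = 28424.5270 km = 2.8424527e+07 m
T = 2*pi*sqrt(r^3/mu) = 2*pi*sqrt(2.2965703e+22 / 3.986e14)
T = 47692.6101 s = 794.8768 min

794.8768 minutes


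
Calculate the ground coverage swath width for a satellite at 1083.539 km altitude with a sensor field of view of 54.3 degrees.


FOV = 54.3 deg = 0.9477138 rad
swath = 2 * alt * tan(FOV/2) = 2 * 1083.539 * tan(0.4738569)
swath = 2 * 1083.539 * 0.5128275
swath = 1111.3373 km

1111.3373 km


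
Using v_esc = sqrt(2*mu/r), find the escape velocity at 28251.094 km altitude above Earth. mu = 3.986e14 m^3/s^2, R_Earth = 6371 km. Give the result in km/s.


r = 6371.0 + 28251.094 = 34622.0940 km = 3.4622094e+07 m
v_esc = sqrt(2*mu/r) = sqrt(2*3.986e14 / 3.4622094e+07)
v_esc = 4798.5164 m/s = 4.7985 km/s

4.7985 km/s


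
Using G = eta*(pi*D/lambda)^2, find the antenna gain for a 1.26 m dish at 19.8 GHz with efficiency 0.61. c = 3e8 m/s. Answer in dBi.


lambda = c/f = 3e8 / 1.98e+10 = 0.01515152 m
G = eta*(pi*D/lambda)^2 = 0.61*(pi*1.26/0.01515152)^2
G = 41634.9974 (linear)
G = 10*log10(41634.9974) = 46.1946 dBi

46.1946 dBi


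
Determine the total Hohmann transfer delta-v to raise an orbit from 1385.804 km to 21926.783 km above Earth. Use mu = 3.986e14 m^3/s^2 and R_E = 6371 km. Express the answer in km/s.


r1 = 7756.8040 km = 7.756804e+06 m
r2 = 28297.7830 km = 2.8297783e+07 m
dv1 = sqrt(mu/r1)*(sqrt(2*r2/(r1+r2)) - 1) = 1812.7962 m/s
dv2 = sqrt(mu/r2)*(1 - sqrt(2*r1/(r1+r2))) = 1291.2303 m/s
total dv = |dv1| + |dv2| = 1812.7962 + 1291.2303 = 3104.0264 m/s = 3.1040 km/s

3.1040 km/s


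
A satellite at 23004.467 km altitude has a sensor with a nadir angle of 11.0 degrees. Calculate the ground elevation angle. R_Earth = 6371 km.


r = R_E + alt = 29375.4670 km
Law of sines in the satellite / Earth-center / ground-point triangle:
  sin(nadir)/R_E = sin(90 + el)/r  =>  cos(el) = (r/R_E)*sin(nadir)
cos(el) = (29375.4670 / 6371.0000) * sin(11.0 deg) = 0.8797839
el = arccos(0.8797839) = 28.3837 deg
(Earth-central angle = 90 - nadir - el = 50.6163 deg)

28.3837 degrees


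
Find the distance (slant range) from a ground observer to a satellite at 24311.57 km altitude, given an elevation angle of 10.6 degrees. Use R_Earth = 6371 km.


h = 24311.57 km, el = 10.6 deg
d = -R_E*sin(el) + sqrt((R_E*sin(el))^2 + 2*R_E*h + h^2)
d = -6371.0000*sin(0.1850049) + sqrt((6371.0000*0.1839514)^2 + 2*6371.0000*24311.57 + 24311.57^2)
d = 28864.7558 km

28864.7558 km


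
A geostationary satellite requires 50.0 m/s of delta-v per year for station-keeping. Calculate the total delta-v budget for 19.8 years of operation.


dV = rate * years = 50.0 * 19.8
dV = 990.0000 m/s

990.0000 m/s


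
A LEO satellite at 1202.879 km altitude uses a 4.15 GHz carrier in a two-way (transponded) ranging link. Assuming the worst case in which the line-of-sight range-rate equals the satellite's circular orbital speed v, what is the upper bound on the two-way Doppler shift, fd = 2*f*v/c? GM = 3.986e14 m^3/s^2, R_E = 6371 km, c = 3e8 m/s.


r = 7.573879e+06 m
v = sqrt(mu/r) = 7254.5331 m/s (worst-case radial velocity)
f = 4.15 GHz = 4.15e+09 Hz
fd = 2*f*v/c = 2*4.15e+09*7254.5331/3.0e+08
fd = 200708.7488 Hz

200708.7488 Hz


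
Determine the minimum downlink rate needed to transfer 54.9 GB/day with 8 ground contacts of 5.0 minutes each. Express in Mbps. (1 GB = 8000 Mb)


total contact time = 8 * 5.0 * 60 = 2400.0000 s
data = 54.9 GB = 439200.0000 Mb
rate = 439200.0000 / 2400.0000 = 183.0000 Mbps

183.0000 Mbps


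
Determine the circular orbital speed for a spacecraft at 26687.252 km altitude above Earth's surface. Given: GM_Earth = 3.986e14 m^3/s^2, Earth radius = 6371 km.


r = R_E + alt = 6371.0 + 26687.252 = 33058.2520 km = 3.3058252e+07 m
v = sqrt(mu/r) = sqrt(3.986e14 / 3.3058252e+07) = 3472.3917 m/s = 3.4724 km/s

3.4724 km/s


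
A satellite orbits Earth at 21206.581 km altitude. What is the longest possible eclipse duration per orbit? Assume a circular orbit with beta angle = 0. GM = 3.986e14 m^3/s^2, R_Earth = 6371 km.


r = 27577.5810 km
T = 759.6162 min
Eclipse fraction = arcsin(R_E/r)/pi = arcsin(6371.0000/27577.5810)/pi
= arcsin(0.231021)/pi = 0.07420661
Eclipse duration = 0.07420661 * 759.6162 = 56.3685 min

56.3685 minutes


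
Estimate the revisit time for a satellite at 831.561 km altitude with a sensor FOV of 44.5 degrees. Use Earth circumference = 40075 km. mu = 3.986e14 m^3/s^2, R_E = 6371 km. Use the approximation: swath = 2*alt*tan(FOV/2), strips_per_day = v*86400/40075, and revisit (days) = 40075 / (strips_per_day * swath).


swath = 2*831.561*tan(0.3883358) = 680.4012 km
v = sqrt(mu/r) = 7439.1818 m/s = 7.4392 km/s
strips/day = v*86400/40075 = 7.4392*86400/40075 = 16.0386
coverage/day = strips * swath = 16.0386 * 680.4012 = 10912.6554 km
revisit = 40075 / 10912.6554 = 3.6723 days

3.6723 days


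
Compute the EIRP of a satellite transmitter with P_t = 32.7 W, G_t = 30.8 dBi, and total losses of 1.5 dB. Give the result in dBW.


Pt = 32.7 W = 15.1455 dBW
EIRP = Pt_dBW + Gt - losses = 15.1455 + 30.8 - 1.5 = 44.4455 dBW

44.4455 dBW


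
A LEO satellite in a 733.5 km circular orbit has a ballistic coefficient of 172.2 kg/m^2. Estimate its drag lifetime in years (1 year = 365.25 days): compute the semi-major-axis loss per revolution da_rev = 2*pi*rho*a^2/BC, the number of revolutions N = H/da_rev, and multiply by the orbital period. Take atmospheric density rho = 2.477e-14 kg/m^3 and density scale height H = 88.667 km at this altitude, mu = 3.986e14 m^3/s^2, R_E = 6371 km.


a = R_E + alt = 7104.5000 km = 7.1045e+06 m
da_rev = 2*pi*rho*a^2/BC = 2*pi*2.477e-14*(7.1045e+06)^2/172.2 = 0.0456183702 m per revolution
N = H/da_rev = 88667.0000 m / 0.0456183702 m = 1.9436687e+06 revolutions
P = 2*pi*sqrt(a^3/mu) = 5959.5230 s
lifetime = N*P = 1.9436687e+06 * 5959.5230 = 1.1583339e+10 s = 134066.4180 days
years = 134066.4180 / 365.25 = 367.0538 years

367.0538 years


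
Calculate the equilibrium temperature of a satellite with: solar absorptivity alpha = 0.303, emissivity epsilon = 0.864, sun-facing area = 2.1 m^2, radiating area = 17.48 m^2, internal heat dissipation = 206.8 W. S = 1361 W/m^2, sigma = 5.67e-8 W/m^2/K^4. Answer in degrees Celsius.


Numerator = alpha*S*A_sun + Q_int = 0.303*1361*2.1 + 206.8 = 1072.8043 W
Denominator = eps*sigma*A_rad = 0.864*5.67e-8*17.48 = 8.5632422e-07 W/K^4
T^4 = 1.2528015e+09 K^4
T = 188.1354 K = -85.0146 C

-85.0146 degrees Celsius


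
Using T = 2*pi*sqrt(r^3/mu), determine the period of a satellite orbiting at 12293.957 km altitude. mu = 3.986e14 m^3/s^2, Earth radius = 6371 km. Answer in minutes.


r = 18664.9570 km = 1.8664957e+07 m
T = 2*pi*sqrt(r^3/mu) = 2*pi*sqrt(6.5025093e+21 / 3.986e14)
T = 25377.6680 s = 422.9611 min

422.9611 minutes


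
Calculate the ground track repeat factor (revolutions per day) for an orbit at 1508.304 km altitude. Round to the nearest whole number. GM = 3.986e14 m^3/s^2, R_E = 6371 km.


r = 7.879304e+06 m
T = 2*pi*sqrt(r^3/mu) = 6960.5412 s = 116.0090 min
revs/day = 1440 / 116.0090 = 12.4128
Rounded: 12 revolutions per day

12 revolutions per day


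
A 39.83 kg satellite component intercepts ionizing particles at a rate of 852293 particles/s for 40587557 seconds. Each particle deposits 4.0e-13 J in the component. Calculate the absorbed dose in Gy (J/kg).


Total energy deposited = rate * time * E_per
  = 852293 * 40587557 * 4.0e-13 = 13.8370 J
Dose = E_total / mass = 13.8370 / 39.83
Dose = 0.3474014 Gy

0.3474 Gy


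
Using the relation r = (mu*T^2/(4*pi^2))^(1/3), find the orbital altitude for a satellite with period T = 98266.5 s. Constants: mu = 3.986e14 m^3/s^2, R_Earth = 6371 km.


T = 98266.5 s
r = (mu*T^2/(4*pi^2))^(1/3) = (3.986e14 * 98266.5^2 / (4*pi^2))^(1/3)
r = 4.6025252e+07 m = 46025.2523 km
alt = r - R_E = 46025.2523 - 6371 = 39654.2523 km

39654.2523 km
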